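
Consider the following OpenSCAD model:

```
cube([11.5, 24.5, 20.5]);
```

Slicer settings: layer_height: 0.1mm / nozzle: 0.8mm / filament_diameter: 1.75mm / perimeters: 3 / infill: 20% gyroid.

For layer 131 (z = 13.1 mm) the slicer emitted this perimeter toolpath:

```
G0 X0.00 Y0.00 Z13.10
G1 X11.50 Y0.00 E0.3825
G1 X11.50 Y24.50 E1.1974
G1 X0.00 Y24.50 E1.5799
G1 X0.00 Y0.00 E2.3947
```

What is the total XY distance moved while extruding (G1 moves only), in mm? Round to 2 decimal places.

72.00 mm

Sum the Euclidean lengths of each G1 segment: total = 72.00 mm.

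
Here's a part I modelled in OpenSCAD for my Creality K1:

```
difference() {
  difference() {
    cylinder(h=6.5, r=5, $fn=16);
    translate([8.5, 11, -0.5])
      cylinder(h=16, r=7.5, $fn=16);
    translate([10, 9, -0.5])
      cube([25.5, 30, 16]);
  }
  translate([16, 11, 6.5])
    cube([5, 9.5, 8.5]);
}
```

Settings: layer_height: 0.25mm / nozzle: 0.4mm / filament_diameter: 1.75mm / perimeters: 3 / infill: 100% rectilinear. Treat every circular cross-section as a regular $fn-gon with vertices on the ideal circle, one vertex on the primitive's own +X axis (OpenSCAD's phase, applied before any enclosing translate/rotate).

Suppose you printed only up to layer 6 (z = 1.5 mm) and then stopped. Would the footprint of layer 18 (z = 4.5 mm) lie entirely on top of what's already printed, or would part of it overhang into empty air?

Compare the two slices. At z = 1.5: the cylinder: section is a regular 16-gon, circumradius r=5 (area = (16/2)·5.000²·sin(360°/16) = 76.54 mm²); the cylinder at (8.5, 11): section is a regular 16-gon, circumradius r=7.5 (area = (16/2)·7.500²·sin(360°/16) = 172.21 mm²); the cube at (10, 9) (footprint 25.5×30) is included at this height (area 765.00 mm²); After the difference (first − rest): starting from the r=5 cylinder (76.54 mm²), the r=7.5 cylinder at (8.5, 11) misses the remaining region (no effect); the 25.5×30 cube at (10, 9) misses the remaining region (no effect) — area = 76.54 mm²; the cube at (16, 11) is not intersected at this z (z outside [6.5, 15]); After the difference (first − rest): none of the subtracted shapes is present at this height, so that combined region is unchanged — area = 76.54 mm². At z = 4.5: the r=5 cylinder contributes a regular 16-gon of circumradius 5 (area = (16/2)·5.000²·sin(360°/16) = 76.54 mm²); the cylinder at (8.5, 11): section is a regular 16-gon, circumradius r=7.5 (area = (16/2)·7.500²·sin(360°/16) = 172.21 mm²); the cube at (10, 9) is present — its section is the full 25.5×30 rectangle (area 765.00 mm²); Subtracting the remaining from the first: starting from the r=5 cylinder (76.54 mm²), the r=7.5 cylinder at (8.5, 11) misses the remaining region (no effect); the 25.5×30 cube at (10, 9) misses the remaining region (no effect) — area = 76.54 mm²; the cube at (16, 11) is not intersected at this z (z outside [6.5, 15]); After the difference (first − rest): none of the subtracted shapes is present at this height, so that combined region is unchanged — area = 76.54 mm². Checking containment: the cross-section at z = 4.5 is a subset of the cross-section at z = 1.5.

entirely on top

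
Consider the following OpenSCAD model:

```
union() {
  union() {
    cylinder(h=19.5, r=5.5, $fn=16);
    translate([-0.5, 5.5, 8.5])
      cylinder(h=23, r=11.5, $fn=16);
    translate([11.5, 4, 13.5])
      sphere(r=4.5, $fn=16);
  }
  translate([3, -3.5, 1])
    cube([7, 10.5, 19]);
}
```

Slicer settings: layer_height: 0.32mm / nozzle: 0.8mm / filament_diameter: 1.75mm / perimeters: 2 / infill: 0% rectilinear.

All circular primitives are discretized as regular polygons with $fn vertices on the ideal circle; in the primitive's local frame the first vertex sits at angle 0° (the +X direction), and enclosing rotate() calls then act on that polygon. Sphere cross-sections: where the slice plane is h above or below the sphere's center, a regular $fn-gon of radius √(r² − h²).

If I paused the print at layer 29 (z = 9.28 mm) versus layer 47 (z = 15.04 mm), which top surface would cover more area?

Layer 29 (z = 9.28): the r=5.5 cylinder gives a regular 16-gon of circumradius 5.5 (constant along its height) (area = (16/2)·5.500²·sin(360°/16) = 92.61 mm²); the r=11.5 cylinder at (-0.5, 5.5) gives a regular 16-gon of circumradius 11.5 (constant along its height) (area = (16/2)·11.500²·sin(360°/16) = 404.88 mm²); the r=4.5 sphere at (11.5, 4) slices to a regular 16-gon of circumradius 1.563 (√(r²−h²) with h=4.22 from center) (area = (16/2)·1.563²·sin(360°/16) = 7.47 mm²); Combining (union): the regions partially overlap — summed areas 504.96 mm² minus the doubly-counted overlap 94.04 mm² gives 410.92 mm² — area = 410.92 mm²; the cube at (3, -3.5) is present — its section is the full 7×10.5 rectangle (area 73.50 mm²); Taking the union: the regions partially overlap — summed areas 484.42 mm² minus the doubly-counted overlap 66.68 mm² gives 417.74 mm² — area = 417.74 mm². So its area = 417.74 mm². Layer 47 (z = 15.04): the r=5.5 cylinder gives a regular 16-gon of circumradius 5.5 (constant along its height) (area = (16/2)·5.500²·sin(360°/16) = 92.61 mm²); the cylinder at (-0.5, 5.5): section is a regular 16-gon, circumradius r=11.5 (area = (16/2)·11.500²·sin(360°/16) = 404.88 mm²); the sphere at (11.5, 4): section is a regular 16-gon, circumradius = √(r²−h²) = √(4.5²−1.54²) = 4.228 (area = (16/2)·4.228²·sin(360°/16) = 54.73 mm²); Merging all regions: the regions partially overlap — summed areas 552.22 mm² minus the doubly-counted overlap 111.91 mm² gives 440.31 mm² — area = 440.31 mm²; the cube at (3, -3.5) (footprint 7×10.5) is included at this height (area 73.50 mm²); Taking the union: the regions partially overlap — summed areas 513.81 mm² minus the doubly-counted overlap 66.87 mm² gives 446.95 mm² — area = 446.95 mm². So its area = 446.95 mm². Layer 47 is larger (446.95 vs 417.74 mm²).

layer 47 (z = 15.04 mm)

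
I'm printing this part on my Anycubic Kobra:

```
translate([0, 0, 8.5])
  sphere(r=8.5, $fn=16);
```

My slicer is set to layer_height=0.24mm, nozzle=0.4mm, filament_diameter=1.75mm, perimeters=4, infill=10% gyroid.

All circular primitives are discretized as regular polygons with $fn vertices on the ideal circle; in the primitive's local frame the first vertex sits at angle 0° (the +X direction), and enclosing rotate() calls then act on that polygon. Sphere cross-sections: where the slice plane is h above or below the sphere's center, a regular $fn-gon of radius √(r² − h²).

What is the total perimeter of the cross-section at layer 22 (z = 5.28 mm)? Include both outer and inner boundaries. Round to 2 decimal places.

At z = 5.28 mm: the sphere: section is a regular 16-gon, circumradius = √(r²−h²) = √(8.5²−3.22²) = 7.866 (perimeter = 2·16·7.866·sin(180°/16) = 49.11 mm). Overall, the cross-section is a single solid region. Total boundary length (outer) = 49.11 mm.

49.11 mm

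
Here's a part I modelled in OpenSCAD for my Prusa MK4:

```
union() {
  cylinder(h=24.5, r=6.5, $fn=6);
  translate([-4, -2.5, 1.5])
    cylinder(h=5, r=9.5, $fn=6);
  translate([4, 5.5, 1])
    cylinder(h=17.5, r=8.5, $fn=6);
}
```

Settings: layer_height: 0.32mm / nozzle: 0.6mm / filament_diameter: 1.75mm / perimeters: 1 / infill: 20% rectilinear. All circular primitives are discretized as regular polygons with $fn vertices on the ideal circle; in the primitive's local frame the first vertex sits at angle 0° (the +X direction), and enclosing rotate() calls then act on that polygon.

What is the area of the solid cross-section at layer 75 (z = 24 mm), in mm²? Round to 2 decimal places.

At z = 24 mm: the r=6.5 cylinder gives a regular 6-gon of circumradius 6.5 (constant along its height) (area = (6/2)·6.500²·sin(360°/6) = 109.77 mm²); the cylinder at (-4, -2.5) is not intersected at this z (z outside [1.5, 6.5]); the cylinder at (4, 5.5) is not intersected at this z (z outside [1, 18.5]); Taking the union: only the r=6.5 cylinder is present, so the union is just that shape — area = 109.77 mm². Overall, the cross-section is a single solid region. Net area = 109.77 mm².

109.77 mm²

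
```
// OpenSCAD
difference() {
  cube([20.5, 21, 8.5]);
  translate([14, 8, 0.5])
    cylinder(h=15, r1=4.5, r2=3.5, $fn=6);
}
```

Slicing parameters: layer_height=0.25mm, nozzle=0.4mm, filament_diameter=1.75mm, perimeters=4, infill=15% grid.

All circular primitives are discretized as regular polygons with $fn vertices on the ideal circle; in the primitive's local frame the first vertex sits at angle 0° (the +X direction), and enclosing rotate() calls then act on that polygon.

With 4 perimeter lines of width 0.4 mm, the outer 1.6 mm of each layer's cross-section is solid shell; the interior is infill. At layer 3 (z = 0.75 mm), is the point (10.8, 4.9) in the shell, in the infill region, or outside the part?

shell

At z = 0.75 mm: the cube (footprint 20.5×21) is included at this height; the cone at (14, 8) (r1=4.5→r2=3.5) has section circumradius 4.483 here — a regular 6-gon; Taking the first minus the rest: starting from the 20.5×21 cube, the cone at (14, 8) lies wholly inside it (removes its full 52.22 mm² and its 26.90 mm outline becomes a hole wall) — 1 connected region with 1 hole. Overall, the cross-section is one region with 1 hole. The nearest boundary edge runs (9.52, 8.00)→(11.76, 4.12); distance from the point to it = 0.44 mm. The point is inside the cross-section, 0.44 mm from the nearest boundary — within the 1.6 mm shell band (4 × 0.4).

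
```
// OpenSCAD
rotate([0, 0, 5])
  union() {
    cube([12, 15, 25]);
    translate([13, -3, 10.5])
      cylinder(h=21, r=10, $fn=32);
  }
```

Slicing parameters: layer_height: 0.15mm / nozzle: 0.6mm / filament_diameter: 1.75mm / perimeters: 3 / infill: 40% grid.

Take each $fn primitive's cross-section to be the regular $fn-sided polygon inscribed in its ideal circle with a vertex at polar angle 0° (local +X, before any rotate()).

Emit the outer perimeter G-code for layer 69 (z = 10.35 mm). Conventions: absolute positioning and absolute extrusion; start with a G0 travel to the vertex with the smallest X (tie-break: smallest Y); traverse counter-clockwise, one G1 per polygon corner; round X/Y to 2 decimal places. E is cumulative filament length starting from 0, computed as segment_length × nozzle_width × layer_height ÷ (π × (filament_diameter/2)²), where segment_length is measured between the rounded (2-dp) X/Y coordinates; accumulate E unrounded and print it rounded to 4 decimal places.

At z = 10.35 mm: the 12×15 cube contributes its full rectangle; the cylinder at (13, -3) is absent (z outside [10.5, 31.5]); Merging all regions: only the 12×15 cube is present, so the union is just that shape — 1 connected region; (rotated 5° about Z; rotation is an isometry so areas/perimeters/island counts are preserved). The outline is a single polygon with 4 vertices. Extrusion per mm of travel: 0.6 × 0.15 / (π × 0.875²) = 0.037418. Accumulating E over each segment gives final E = 2.0204.

G0 X-1.31 Y14.94 Z10.35
G1 X0.00 Y0.00 E0.5612
G1 X11.95 Y1.05 E1.0100
G1 X10.65 Y15.99 E1.5712
G1 X-1.31 Y14.94 E2.0204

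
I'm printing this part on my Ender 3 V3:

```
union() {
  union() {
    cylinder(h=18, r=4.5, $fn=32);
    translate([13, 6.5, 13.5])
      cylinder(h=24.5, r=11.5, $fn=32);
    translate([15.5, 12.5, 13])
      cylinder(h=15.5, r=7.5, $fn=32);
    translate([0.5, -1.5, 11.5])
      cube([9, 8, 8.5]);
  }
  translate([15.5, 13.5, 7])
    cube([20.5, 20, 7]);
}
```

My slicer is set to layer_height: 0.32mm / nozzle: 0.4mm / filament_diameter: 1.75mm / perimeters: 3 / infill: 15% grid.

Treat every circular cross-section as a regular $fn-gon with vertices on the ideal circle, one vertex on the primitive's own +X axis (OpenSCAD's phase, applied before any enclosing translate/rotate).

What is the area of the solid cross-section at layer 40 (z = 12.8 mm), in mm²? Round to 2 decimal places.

525.80 mm²

At z = 12.8 mm: the r=4.5 cylinder contributes a regular 32-gon of circumradius 4.5 (area = (32/2)·4.500²·sin(360°/32) = 63.21 mm²); the cylinder at (13, 6.5) is not intersected at this z (z outside [13.5, 38]); the cylinder at (15.5, 12.5) does not reach this height (z outside [13, 28.5]); the 9×8 cube at (0.5, -1.5) contributes its full rectangle (area 72.00 mm²); Combining (union): the regions partially overlap — summed areas 135.21 mm² minus the doubly-counted overlap 19.41 mm² gives 115.80 mm² — area = 115.80 mm²; the 20.5×20 cube at (15.5, 13.5) contributes its full rectangle (area 410.00 mm²); Merging all regions: the 2 present regions are separate (no shared area or edge), so areas and boundary lengths simply add and each stays a separate island — area = 525.80 mm². Overall, the cross-section has 2 separate islands. Net area = 525.80 mm².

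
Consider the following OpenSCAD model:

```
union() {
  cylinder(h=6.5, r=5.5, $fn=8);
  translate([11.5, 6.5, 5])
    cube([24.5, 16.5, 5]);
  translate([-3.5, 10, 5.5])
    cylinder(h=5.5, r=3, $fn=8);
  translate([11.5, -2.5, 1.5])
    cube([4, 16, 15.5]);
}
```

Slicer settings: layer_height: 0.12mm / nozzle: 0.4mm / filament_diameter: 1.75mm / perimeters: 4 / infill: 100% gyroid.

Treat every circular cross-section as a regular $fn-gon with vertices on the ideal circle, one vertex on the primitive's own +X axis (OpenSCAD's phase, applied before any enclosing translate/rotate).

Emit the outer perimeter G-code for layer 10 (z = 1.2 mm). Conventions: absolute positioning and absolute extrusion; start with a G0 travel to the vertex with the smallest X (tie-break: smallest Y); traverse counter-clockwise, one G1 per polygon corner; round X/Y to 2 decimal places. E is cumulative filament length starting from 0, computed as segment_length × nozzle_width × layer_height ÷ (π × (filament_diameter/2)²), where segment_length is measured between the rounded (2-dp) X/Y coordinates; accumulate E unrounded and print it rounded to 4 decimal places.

G0 X-5.50 Y0.00 Z1.20
G1 X-3.89 Y-3.89 E0.0840
G1 X0.00 Y-5.50 E0.1680
G1 X3.89 Y-3.89 E0.2520
G1 X5.50 Y0.00 E0.3361
G1 X3.89 Y3.89 E0.4201
G1 X0.00 Y5.50 E0.5041
G1 X-3.89 Y3.89 E0.5881
G1 X-5.50 Y0.00 E0.6721

At z = 1.2 mm: the r=5.5 cylinder gives a regular 8-gon of circumradius 5.5 (constant along its height); the cube at (11.5, 6.5) is absent (z outside [5, 10]); the cylinder at (-3.5, 10) is not intersected at this z (z outside [5.5, 11]); the cube at (11.5, -2.5) is absent (z outside [1.5, 17]); Combining (union): only the r=5.5 cylinder is present, so the union is just that shape — 1 connected region. The outline is a single polygon with 8 vertices. Extrusion per mm of travel: 0.4 × 0.12 / (π × 0.875²) = 0.019956. Accumulating E over each segment gives final E = 0.6721.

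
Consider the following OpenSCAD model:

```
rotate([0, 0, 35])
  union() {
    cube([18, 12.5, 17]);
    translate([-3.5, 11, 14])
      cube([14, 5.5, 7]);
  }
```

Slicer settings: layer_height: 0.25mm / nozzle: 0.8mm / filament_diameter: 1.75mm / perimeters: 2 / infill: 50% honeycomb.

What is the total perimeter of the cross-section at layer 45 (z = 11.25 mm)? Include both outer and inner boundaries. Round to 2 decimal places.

At z = 11.25 mm: the cube is present — its section is the full 18×12.5 rectangle (perimeter 61.00 mm); the cube at (-3.5, 11) is absent (z outside [14, 21]); Combining (union): only the 18×12.5 cube is present, so the union is just that shape — boundary = 61.00 mm; (rotated 35° about Z; rotation is an isometry so areas/perimeters/island counts are preserved). Overall, the cross-section is a single solid region. Total boundary length (outer) = 61.00 mm.

61.00 mm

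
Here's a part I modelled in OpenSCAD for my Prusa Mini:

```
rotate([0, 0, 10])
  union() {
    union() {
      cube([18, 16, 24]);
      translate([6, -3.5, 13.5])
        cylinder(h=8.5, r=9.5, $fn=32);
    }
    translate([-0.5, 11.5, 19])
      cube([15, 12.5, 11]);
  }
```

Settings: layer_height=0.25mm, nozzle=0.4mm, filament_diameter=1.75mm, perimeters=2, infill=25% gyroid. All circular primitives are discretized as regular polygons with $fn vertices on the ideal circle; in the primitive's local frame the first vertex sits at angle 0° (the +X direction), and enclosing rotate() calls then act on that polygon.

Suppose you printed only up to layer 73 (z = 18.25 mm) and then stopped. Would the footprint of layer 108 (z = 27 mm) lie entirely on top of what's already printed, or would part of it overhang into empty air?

Compare the two slices. At z = 18.25: the 18×16 cube contributes its full rectangle (area 288.00 mm²); the cylinder at (6, -3.5): section is a regular 32-gon, circumradius r=9.5 (area = (32/2)·9.500²·sin(360°/32) = 281.71 mm²); Taking the union: the regions partially overlap — summed areas 569.71 mm² minus the doubly-counted overlap 69.80 mm² gives 499.91 mm² — area = 499.91 mm²; the cube at (-0.5, 11.5) does not reach this height (z outside [19, 30]); Merging all regions: only that combined region is present, so the union is just that shape — area = 499.91 mm²; (rotated 10° about Z; rotation is an isometry so areas/perimeters/island counts are preserved). At z = 27: the cube is not intersected at this z (z outside [0, 24]); the cylinder at (6, -3.5) is not intersected at this z (z outside [13.5, 22]); Combining (union): nothing is present at this height; the 15×12.5 cube at (-0.5, 11.5) contributes its full rectangle (area 187.50 mm²); Taking the union: only the 15×12.5 cube at (-0.5, 11.5) is present, so the union is just that shape — area = 187.50 mm²; (whole slice rotated 10° about Z — lengths, areas and connectivity unchanged). Checking containment: at z = 27 the cross-section extends beyond the z = 18.25 cross-section by about 122.25 mm².

part overhangs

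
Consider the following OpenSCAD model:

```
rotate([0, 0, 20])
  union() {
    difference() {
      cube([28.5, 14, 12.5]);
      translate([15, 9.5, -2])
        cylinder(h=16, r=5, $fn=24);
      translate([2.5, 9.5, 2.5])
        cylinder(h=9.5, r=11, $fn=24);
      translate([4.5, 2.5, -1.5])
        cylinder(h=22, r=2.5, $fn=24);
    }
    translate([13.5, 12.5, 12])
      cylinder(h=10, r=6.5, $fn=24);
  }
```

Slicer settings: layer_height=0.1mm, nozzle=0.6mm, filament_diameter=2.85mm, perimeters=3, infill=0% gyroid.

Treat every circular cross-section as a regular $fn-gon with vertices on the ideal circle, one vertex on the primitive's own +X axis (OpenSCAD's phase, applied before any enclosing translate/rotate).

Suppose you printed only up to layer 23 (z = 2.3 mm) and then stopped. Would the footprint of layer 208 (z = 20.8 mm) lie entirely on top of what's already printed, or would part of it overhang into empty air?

part overhangs

Compare the two slices. At z = 2.3: the cube (footprint 28.5×14) is included at this height (area 399.00 mm²); the r=5 cylinder at (15, 9.5) gives a regular 24-gon of circumradius 5 (constant along its height) (area = (24/2)·5.000²·sin(360°/24) = 77.65 mm²); the cylinder at (2.5, 9.5) does not reach this height (z outside [2.5, 12]); the r=2.5 cylinder at (4.5, 2.5) contributes a regular 24-gon of circumradius 2.5 (area = (24/2)·2.500²·sin(360°/24) = 19.41 mm²); Subtracting the remaining from the first: starting from the 28.5×14 cube (399.00 mm²), the r=5 cylinder at (15, 9.5) partially overlaps it — only the 76.31 mm² overlap (of its 77.65 mm²) is removed, clipping the outline; the r=2.5 cylinder at (4.5, 2.5) lies inside it touching the edge (removes its full 19.41 mm²) — area = 303.28 mm²; the cylinder at (13.5, 12.5) is absent (z outside [12, 22]); Taking the union: only that combined region is present, so the union is just that shape — area = 303.28 mm²; (whole slice rotated 20° about Z — lengths, areas and connectivity unchanged). At z = 20.8: the cube is absent (z outside [0, 12.5]); the cylinder at (15, 9.5) does not reach this height (z outside [-2, 14]); the cylinder at (2.5, 9.5) is not intersected at this z (z outside [2.5, 12]); the cylinder at (4.5, 2.5) does not reach this height (z outside [-1.5, 20.5]); After the difference (first − rest): the first operand is absent here, so nothing remains; the cylinder at (13.5, 12.5): section is a regular 24-gon, circumradius r=6.5 (area = (24/2)·6.500²·sin(360°/24) = 131.22 mm²); Combining (union): only the r=6.5 cylinder at (13.5, 12.5) is present, so the union is just that shape — area = 131.22 mm²; (rotated 20° about Z; rotation is an isometry so areas/perimeters/island counts are preserved). Checking containment: at z = 20.8 the cross-section extends beyond the z = 2.3 cross-section by about 107.70 mm².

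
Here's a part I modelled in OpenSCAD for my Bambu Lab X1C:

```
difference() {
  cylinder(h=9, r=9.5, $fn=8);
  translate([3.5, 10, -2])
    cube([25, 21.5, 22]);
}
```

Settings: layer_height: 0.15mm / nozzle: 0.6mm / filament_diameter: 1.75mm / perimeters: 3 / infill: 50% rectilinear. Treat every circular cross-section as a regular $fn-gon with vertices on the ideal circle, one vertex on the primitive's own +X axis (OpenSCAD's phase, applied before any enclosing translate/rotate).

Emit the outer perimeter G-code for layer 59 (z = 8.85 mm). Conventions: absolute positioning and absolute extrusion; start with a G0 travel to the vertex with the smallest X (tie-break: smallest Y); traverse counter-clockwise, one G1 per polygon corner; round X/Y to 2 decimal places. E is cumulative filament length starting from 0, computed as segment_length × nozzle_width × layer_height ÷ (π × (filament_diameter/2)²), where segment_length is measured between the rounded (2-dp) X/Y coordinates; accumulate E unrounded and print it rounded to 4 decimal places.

At z = 8.85 mm: the r=9.5 cylinder gives a regular 8-gon of circumradius 9.5 (constant along its height); the 25×21.5 cube at (3.5, 10) contributes its full rectangle; After the difference (first − rest): starting from the r=9.5 cylinder, the 25×21.5 cube at (3.5, 10) misses the remaining region (no effect) — 1 connected region. The outline is a single polygon with 8 vertices. Extrusion per mm of travel: 0.6 × 0.15 / (π × 0.875²) = 0.037418. Accumulating E over each segment gives final E = 2.1769.

G0 X-9.50 Y0.00 Z8.85
G1 X-6.72 Y-6.72 E0.2721
G1 X0.00 Y-9.50 E0.5442
G1 X6.72 Y-6.72 E0.8163
G1 X9.50 Y0.00 E1.0885
G1 X6.72 Y6.72 E1.3606
G1 X0.00 Y9.50 E1.6327
G1 X-6.72 Y6.72 E1.9048
G1 X-9.50 Y0.00 E2.1769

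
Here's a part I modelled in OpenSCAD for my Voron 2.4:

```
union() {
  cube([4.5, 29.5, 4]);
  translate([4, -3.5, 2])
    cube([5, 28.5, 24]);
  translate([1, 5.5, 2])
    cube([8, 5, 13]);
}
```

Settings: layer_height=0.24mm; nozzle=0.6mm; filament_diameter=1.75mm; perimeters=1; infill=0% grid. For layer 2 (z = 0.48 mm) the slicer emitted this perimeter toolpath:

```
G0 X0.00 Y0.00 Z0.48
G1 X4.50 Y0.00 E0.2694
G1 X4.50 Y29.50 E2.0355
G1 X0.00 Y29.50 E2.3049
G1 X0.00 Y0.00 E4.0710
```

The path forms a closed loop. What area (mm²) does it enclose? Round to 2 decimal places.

132.75 mm²

Apply the shoelace formula to the sequence of (X, Y) vertices; enclosed area = 132.75 mm².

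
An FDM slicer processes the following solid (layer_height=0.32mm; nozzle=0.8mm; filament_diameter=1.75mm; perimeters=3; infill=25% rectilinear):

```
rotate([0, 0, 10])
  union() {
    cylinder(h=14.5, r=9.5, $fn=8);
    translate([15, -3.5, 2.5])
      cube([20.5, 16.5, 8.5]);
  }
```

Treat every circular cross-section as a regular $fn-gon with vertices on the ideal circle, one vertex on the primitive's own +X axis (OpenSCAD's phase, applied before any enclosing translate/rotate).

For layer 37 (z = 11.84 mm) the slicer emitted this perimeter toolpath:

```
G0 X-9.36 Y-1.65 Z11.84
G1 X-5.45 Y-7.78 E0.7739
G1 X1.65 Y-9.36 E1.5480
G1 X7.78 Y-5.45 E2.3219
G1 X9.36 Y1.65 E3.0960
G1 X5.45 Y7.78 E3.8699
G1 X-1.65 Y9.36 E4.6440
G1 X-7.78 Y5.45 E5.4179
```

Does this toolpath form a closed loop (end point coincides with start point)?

no

Start point (G0): (-9.36, -1.65). End point (last G1): the path does not return to the start — open.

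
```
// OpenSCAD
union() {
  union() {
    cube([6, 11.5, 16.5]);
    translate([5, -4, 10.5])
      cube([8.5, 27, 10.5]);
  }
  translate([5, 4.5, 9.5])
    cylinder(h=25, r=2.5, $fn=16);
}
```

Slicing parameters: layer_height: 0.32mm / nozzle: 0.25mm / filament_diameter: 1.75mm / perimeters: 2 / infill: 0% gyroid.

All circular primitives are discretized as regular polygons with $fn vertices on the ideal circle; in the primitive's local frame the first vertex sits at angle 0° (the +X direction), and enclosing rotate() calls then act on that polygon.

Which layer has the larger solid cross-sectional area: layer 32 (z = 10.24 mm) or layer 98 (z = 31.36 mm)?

Layer 32 (z = 10.24): the cube (footprint 6×11.5) is included at this height (area 69.00 mm²); the cube at (5, -4) is absent (z outside [10.5, 21]); Combining (union): only the 6×11.5 cube is present, so the union is just that shape — area = 69.00 mm²; the cylinder at (5, 4.5): section is a regular 16-gon, circumradius r=2.5 (area = (16/2)·2.500²·sin(360°/16) = 19.13 mm²); Combining (union): the regions partially overlap — summed areas 88.13 mm² minus the doubly-counted overlap 14.37 mm² gives 73.77 mm² — area = 73.77 mm². So its area = 73.77 mm². Layer 98 (z = 31.36): the cube is not intersected at this z (z outside [0, 16.5]); the cube at (5, -4) does not reach this height (z outside [10.5, 21]); Merging all regions: nothing is present at this height; the cylinder at (5, 4.5): section is a regular 16-gon, circumradius r=2.5 (area = (16/2)·2.500²·sin(360°/16) = 19.13 mm²); Combining (union): only the r=2.5 cylinder at (5, 4.5) is present, so the union is just that shape — area = 19.13 mm². So its area = 19.13 mm². Layer 32 is larger (73.77 vs 19.13 mm²).

layer 32 (z = 10.24 mm)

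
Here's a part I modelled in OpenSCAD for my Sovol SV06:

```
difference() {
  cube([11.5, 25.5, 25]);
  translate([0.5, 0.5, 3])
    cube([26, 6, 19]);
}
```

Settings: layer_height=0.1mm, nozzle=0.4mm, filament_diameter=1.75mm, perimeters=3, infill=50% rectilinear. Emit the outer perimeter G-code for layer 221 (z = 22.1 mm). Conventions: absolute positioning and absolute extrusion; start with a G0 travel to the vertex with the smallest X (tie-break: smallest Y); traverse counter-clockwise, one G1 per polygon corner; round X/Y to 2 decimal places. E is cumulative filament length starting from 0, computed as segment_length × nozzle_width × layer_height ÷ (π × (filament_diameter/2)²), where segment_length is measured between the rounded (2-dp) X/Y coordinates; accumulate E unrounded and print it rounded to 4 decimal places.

G0 X0.00 Y0.00 Z22.10
G1 X11.50 Y0.00 E0.1912
G1 X11.50 Y25.50 E0.6153
G1 X0.00 Y25.50 E0.8066
G1 X0.00 Y0.00 E1.2306

At z = 22.1 mm: the 11.5×25.5 cube contributes its full rectangle; the cube at (0.5, 0.5) does not reach this height (z outside [3, 22]); Subtracting the remaining from the first: none of the subtracted shapes is present at this height, so the 11.5×25.5 cube is unchanged — 1 connected region. The outline is a single polygon with 4 vertices. Extrusion per mm of travel: 0.4 × 0.1 / (π × 0.875²) = 0.016630. Accumulating E over each segment gives final E = 1.2306.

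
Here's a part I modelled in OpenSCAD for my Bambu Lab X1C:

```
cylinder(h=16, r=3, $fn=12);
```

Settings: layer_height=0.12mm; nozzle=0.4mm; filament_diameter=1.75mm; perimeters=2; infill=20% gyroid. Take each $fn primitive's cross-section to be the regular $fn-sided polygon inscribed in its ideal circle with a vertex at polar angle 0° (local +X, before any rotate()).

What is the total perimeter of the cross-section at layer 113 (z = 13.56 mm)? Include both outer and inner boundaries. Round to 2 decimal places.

At z = 13.56 mm: the cylinder: section is a regular 12-gon, circumradius r=3 (perimeter = 2·12·3.000·sin(180°/12) = 18.63 mm). Overall, the cross-section is a single solid region. Total boundary length (outer) = 18.63 mm.

18.63 mm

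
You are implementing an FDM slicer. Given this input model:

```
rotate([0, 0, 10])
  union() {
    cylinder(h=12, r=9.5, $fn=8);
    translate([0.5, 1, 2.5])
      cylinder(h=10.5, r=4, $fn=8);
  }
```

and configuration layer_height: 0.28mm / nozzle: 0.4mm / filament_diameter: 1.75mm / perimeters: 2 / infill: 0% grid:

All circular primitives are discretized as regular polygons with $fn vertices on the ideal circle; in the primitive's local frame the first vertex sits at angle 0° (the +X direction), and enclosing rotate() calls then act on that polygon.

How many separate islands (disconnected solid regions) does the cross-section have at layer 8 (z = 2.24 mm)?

At z = 2.24 mm: the r=9.5 cylinder contributes a regular 8-gon of circumradius 9.5; the cylinder at (0.5, 1) is absent (z outside [2.5, 13]); Taking the union: only the r=9.5 cylinder is present, so the union is just that shape — 1 connected region; (whole slice rotated 10° about Z — lengths, areas and connectivity unchanged). Overall, the cross-section is a single solid region. Island count = 1.

1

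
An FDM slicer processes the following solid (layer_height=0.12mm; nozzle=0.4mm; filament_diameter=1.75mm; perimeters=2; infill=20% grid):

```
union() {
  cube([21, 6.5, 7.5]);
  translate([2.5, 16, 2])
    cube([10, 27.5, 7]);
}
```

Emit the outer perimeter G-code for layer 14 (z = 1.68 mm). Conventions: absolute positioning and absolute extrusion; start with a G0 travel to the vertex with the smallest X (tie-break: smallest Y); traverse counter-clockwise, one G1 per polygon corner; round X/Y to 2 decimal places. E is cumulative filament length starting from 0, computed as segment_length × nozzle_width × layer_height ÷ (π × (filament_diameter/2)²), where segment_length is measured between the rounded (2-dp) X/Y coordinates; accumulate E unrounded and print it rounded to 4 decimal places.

At z = 1.68 mm: the 21×6.5 cube contributes its full rectangle; the cube at (2.5, 16) is absent (z outside [2, 9]); Combining (union): only the 21×6.5 cube is present, so the union is just that shape — 1 connected region. The outline is a single polygon with 4 vertices. Extrusion per mm of travel: 0.4 × 0.12 / (π × 0.875²) = 0.019956. Accumulating E over each segment gives final E = 1.0976.

G0 X0.00 Y0.00 Z1.68
G1 X21.00 Y0.00 E0.4191
G1 X21.00 Y6.50 E0.5488
G1 X0.00 Y6.50 E0.9679
G1 X0.00 Y0.00 E1.0976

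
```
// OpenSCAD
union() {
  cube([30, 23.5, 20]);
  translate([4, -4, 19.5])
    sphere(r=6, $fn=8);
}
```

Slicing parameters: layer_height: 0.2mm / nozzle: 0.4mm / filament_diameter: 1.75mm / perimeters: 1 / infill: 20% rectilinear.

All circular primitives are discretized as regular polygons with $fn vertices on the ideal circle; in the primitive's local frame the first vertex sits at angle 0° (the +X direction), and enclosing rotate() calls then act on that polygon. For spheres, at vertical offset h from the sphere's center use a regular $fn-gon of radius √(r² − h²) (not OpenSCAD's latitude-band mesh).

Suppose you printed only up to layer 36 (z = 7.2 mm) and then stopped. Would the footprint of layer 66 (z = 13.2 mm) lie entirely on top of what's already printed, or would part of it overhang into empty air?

Compare the two slices. At z = 7.2: the cube (footprint 30×23.5) is included at this height (area 705.00 mm²); the sphere at (4, -4) is not intersected at this z (|z−center|=12.300 > r=6); Taking the union: only the 30×23.5 cube is present, so the union is just that shape — area = 705.00 mm². At z = 13.2: the 30×23.5 cube contributes its full rectangle (area 705.00 mm²); the sphere at (4, -4) does not reach this height (|z−center|=6.300 > r=6); Merging all regions: only the 30×23.5 cube is present, so the union is just that shape — area = 705.00 mm². Checking containment: the cross-section at z = 13.2 is a subset of the cross-section at z = 7.2.

entirely on top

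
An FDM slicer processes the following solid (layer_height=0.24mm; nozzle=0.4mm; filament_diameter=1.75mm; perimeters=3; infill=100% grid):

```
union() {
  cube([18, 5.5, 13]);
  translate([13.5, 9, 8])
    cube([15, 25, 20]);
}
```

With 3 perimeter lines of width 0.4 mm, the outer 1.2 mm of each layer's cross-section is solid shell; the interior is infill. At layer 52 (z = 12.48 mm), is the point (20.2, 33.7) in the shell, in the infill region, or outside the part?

shell

At z = 12.48 mm: the cube is present — its section is the full 18×5.5 rectangle; the 15×25 cube at (13.5, 9) contributes its full rectangle; Taking the union: the 2 present regions are separate (no shared area or edge), so areas and boundary lengths simply add and each stays a separate island — 2 connected regions. Overall, the cross-section has 2 separate islands. The nearest boundary edge runs (13.50, 34.00)→(28.50, 34.00); distance from the point to it = 0.30 mm. (Shell/infill is judged within the island containing the point — the largest one.) The point is inside the cross-section, 0.30 mm from the nearest boundary — within the 1.2 mm shell band (3 × 0.4).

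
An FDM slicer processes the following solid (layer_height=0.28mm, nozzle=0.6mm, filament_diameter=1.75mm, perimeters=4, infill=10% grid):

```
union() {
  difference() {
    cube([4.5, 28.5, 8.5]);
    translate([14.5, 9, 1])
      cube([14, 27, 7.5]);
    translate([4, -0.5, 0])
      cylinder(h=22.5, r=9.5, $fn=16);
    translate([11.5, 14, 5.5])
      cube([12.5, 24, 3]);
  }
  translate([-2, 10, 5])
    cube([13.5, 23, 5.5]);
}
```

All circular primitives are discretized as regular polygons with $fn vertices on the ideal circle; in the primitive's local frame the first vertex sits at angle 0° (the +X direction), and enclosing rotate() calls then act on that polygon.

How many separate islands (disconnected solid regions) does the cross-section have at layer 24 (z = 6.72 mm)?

At z = 6.72 mm: the 4.5×28.5 cube contributes its full rectangle; the cube at (14.5, 9) (footprint 14×27) is included at this height; the r=9.5 cylinder at (4, -0.5) gives a regular 16-gon of circumradius 9.5 (constant along its height); the 12.5×24 cube at (11.5, 14) contributes its full rectangle; Taking the first minus the rest: starting from the 4.5×28.5 cube, the 14×27 cube at (14.5, 9) misses the remaining region (no effect); the r=9.5 cylinder at (4, -0.5) partially overlaps it — only the 38.85 mm² overlap (of its 276.30 mm²) is removed, clipping the outline; the 12.5×24 cube at (11.5, 14) misses the remaining region (no effect) — 1 connected region; the cube at (-2, 10) is present — its section is the full 13.5×23 rectangle; Taking the union: the regions partially overlap (shared area 83.25 mm²), so overlapping operands fuse into one piece — 1 connected region. Overall, the cross-section is a single solid region. Island count = 1.

1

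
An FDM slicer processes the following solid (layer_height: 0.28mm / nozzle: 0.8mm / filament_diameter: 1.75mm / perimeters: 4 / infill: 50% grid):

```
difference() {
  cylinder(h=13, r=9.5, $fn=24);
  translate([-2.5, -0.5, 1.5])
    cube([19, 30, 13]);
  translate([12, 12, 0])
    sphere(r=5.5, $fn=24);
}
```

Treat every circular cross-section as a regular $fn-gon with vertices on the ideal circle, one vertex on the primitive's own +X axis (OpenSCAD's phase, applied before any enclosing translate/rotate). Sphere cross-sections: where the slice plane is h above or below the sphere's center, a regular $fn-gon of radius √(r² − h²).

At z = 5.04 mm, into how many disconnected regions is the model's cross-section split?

At z = 5.04 mm: the r=9.5 cylinder contributes a regular 24-gon of circumradius 9.5; the 19×30 cube at (-2.5, -0.5) contributes its full rectangle; the r=5.5 sphere at (12, 12) slices to a regular 24-gon of circumradius 2.202 (√(r²−h²) with h=5.04 from center); After the difference (first − rest): starting from the r=9.5 cylinder, the 19×30 cube at (-2.5, -0.5) partially overlaps it — only the 99.40 mm² overlap (of its 570.00 mm²) is removed, clipping the outline; the r=5.5 sphere at (12, 12) misses the remaining region (no effect) — 1 connected region. The result has 1 disconnected region.

1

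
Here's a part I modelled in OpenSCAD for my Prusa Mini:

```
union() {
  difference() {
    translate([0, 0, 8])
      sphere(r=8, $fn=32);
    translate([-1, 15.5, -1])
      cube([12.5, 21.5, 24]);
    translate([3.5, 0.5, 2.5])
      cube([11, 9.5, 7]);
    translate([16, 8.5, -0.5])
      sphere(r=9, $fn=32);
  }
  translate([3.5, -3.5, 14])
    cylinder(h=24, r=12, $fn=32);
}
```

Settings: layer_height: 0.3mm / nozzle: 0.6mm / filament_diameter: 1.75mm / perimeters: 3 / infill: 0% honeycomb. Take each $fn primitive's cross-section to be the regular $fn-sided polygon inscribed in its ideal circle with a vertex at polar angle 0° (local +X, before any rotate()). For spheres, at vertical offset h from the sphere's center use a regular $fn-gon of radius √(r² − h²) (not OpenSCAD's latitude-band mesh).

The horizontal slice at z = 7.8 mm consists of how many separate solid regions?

1

At z = 7.8 mm: the sphere: section is a regular 32-gon, circumradius = √(r²−h²) = √(8²−0.2²) = 7.997; the cube at (-1, 15.5) (footprint 12.5×21.5) is included at this height; the cube at (3.5, 0.5) (footprint 11×9.5) is included at this height; the r=9 sphere at (16, 8.5) contributes a regular 32-gon of circumradius √(9²−8.3²) = 3.480; Taking the first minus the rest: starting from the r=8 sphere, the 12.5×21.5 cube at (-1, 15.5) misses the remaining region (no effect); the 11×9.5 cube at (3.5, 0.5) partially overlaps it — only the 20.70 mm² overlap (of its 104.50 mm²) is removed, clipping the outline; the r=9 sphere at (16, 8.5) misses the remaining region (no effect) — 1 connected region; the cylinder at (3.5, -3.5) does not reach this height (z outside [14, 38]); Taking the union: only that combined region is present, so the union is just that shape — 1 connected region. The result has 1 disconnected region.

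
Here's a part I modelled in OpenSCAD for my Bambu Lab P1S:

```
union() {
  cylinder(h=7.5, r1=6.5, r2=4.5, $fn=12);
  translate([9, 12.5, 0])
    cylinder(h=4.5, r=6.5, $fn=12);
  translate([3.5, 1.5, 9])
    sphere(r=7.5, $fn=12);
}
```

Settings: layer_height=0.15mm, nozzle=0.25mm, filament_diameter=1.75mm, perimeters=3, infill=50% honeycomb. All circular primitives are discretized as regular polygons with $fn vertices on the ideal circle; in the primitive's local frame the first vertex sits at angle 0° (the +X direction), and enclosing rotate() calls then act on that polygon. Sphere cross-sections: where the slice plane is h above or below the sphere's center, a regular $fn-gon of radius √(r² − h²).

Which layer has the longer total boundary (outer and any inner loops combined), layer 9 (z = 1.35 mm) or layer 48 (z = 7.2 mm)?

layer 9 (z = 1.35 mm)

Layer 9 (z = 1.35): the cone: at t=0.180 of its height the radius interpolates to r₁+(r₂−r₁)t = 6.140, giving a regular 12-gon of that circumradius (perimeter = 2·12·6.140·sin(180°/12) = 38.14 mm); the cylinder at (9, 12.5): section is a regular 12-gon, circumradius r=6.5 (perimeter = 2·12·6.500·sin(180°/12) = 40.38 mm); the sphere at (3.5, 1.5) is not intersected at this z (|z−center|=7.650 > r=7.5); Merging all regions: the 2 present regions are separate (no shared area or edge), so areas and boundary lengths simply add and each stays a separate island — boundary = 78.52 mm. So its perimeter = 78.52 mm. Layer 48 (z = 7.2): the cone: at t=0.960 of its height the radius interpolates to r₁+(r₂−r₁)t = 4.580, giving a regular 12-gon of that circumradius (perimeter = 2·12·4.580·sin(180°/12) = 28.45 mm); the cylinder at (9, 12.5) does not reach this height (z outside [0, 4.5]); the r=7.5 sphere at (3.5, 1.5) contributes a regular 12-gon of circumradius √(7.5²−1.8²) = 7.281 (perimeter = 2·12·7.281·sin(180°/12) = 45.23 mm); Taking the union: the regions partially overlap (shared area 56.04 mm²), so the edge portions inside another operand are dropped and the merged outline is re-measured after clipping — boundary = 46.55 mm. So its perimeter = 46.55 mm. Layer 9 is larger (78.52 vs 46.55 mm).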